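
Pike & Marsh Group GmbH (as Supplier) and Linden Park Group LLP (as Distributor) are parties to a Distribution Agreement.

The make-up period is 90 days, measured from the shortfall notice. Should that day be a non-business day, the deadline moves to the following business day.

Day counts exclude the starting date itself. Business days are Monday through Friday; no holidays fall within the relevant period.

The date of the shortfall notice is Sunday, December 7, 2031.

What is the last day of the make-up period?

March 8, 2032

The last day of the make-up period: December 7, 2031 + 90 days = March 6, 2032. That falls on a Saturday, so it rolls to the next business day, Monday, March 8, 2032.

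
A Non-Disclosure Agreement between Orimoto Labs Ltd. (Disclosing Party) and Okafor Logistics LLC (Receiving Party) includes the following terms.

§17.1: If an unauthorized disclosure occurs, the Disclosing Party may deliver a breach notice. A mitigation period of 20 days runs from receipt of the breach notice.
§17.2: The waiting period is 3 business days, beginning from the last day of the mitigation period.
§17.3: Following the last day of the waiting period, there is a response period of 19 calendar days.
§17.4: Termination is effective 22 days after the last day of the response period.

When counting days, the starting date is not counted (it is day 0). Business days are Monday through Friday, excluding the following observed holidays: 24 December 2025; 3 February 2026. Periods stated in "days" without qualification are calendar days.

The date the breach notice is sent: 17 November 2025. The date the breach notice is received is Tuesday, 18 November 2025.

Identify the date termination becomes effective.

21 January 2026

Adding 20 calendar days to 18 November 2025 gives 8 December 2025, which is the last day of the mitigation period.
From Monday, 8 December 2025, 3 business days (Dec 9, Dec 10, Dec 11, skipping weekends) brings us to Thursday, 11 December 2025, which is the last day of the waiting period.
The last day of the response period: 11 December 2025 + 19 days = 30 December 2025.
The date termination becomes effective: 30 December 2025 + 22 days = 21 January 2026.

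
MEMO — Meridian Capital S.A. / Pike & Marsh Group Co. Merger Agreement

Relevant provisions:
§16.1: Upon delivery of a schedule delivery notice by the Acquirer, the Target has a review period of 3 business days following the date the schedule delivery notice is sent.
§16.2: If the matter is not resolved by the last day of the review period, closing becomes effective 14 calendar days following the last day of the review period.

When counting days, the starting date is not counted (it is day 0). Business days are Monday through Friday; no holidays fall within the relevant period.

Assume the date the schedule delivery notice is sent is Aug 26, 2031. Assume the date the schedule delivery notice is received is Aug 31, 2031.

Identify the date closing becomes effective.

The last day of the review period: 3 business days after Tuesday, Aug 26, 2031, skipping weekends — Aug 27, Aug 28, Aug 29 — lands on Friday, Aug 29, 2031.
Adding 14 calendar days to Aug 29, 2031 gives Sep 12, 2031, which is the date closing becomes effective.

Sep 12, 2031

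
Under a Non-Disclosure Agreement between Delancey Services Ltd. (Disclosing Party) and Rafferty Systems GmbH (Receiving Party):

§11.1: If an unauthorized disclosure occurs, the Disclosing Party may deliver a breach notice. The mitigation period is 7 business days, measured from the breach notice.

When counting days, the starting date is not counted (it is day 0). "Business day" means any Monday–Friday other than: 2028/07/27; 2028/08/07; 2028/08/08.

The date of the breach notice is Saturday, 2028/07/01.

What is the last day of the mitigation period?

2028/07/11

The last day of the mitigation period: 7 business days after Saturday, 2028/07/01, skipping weekends — Jul 3, Jul 4, Jul 5, Jul 6, Jul 7, Jul 10, Jul 11 — lands on Tuesday, 2028/07/11.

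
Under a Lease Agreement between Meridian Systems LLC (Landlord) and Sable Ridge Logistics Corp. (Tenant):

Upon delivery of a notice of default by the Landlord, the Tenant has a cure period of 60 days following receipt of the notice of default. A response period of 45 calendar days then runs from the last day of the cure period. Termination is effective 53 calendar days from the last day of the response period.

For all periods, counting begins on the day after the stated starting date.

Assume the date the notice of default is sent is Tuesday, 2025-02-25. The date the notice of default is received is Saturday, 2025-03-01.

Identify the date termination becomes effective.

Adding 60 calendar days to 2025-03-01 gives 2025-04-30, which is the last day of the cure period.
The last day of the response period: 2025-04-30 + 45 days = 2025-06-14.
Adding 53 calendar days to 2025-06-14 gives 2025-08-06, which is the date termination becomes effective.

2025-08-06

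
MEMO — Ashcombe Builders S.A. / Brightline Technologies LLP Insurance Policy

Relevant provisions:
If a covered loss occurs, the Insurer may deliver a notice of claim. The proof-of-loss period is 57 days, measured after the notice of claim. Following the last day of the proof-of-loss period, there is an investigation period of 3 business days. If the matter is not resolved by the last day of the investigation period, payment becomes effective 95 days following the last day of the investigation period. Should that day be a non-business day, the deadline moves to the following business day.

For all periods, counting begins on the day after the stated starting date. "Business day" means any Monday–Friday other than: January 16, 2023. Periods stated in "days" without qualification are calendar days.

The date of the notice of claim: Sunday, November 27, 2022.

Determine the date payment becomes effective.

May 1, 2023

Adding 57 calendar days to November 27, 2022 gives January 23, 2023, which is the last day of the proof-of-loss period.
The last day of the investigation period: 3 business days after Monday, January 23, 2023, skipping weekends — Jan 24, Jan 25, Jan 26 — lands on Thursday, January 26, 2023.
The date payment becomes effective: 95 calendar days after January 26, 2023 is May 1, 2023. May 1, 2023 is a Monday and is not a listed holiday, so no roll-forward applies.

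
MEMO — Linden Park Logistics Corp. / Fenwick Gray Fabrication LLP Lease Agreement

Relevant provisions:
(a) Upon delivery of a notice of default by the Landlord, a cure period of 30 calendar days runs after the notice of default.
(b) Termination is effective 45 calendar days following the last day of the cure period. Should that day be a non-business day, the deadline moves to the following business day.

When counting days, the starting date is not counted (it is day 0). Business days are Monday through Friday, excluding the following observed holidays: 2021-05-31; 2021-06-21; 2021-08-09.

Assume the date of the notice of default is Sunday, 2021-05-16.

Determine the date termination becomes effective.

2021-07-30

Adding 30 calendar days to 2021-05-16 gives 2021-06-15, which is the last day of the cure period.
Adding 45 calendar days to 2021-06-15 gives 2021-07-30, which is the date termination becomes effective. 2021-07-30 is a Friday and is not a listed holiday, so no roll-forward applies.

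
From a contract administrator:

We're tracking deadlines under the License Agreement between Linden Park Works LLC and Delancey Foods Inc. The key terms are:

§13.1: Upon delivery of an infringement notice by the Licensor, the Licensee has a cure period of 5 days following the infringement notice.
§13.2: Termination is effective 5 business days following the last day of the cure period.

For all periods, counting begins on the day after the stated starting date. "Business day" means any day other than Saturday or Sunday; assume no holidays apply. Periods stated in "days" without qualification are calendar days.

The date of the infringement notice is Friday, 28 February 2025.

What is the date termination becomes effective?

12 March 2025

The last day of the cure period: 28 February 2025 + 5 days = 5 March 2025.
From Wednesday, 5 March 2025, 5 business days (Mar 6, Mar 7, Mar 10, Mar 11, Mar 12, skipping weekends) brings us to Wednesday, 12 March 2025, which is the date termination becomes effective.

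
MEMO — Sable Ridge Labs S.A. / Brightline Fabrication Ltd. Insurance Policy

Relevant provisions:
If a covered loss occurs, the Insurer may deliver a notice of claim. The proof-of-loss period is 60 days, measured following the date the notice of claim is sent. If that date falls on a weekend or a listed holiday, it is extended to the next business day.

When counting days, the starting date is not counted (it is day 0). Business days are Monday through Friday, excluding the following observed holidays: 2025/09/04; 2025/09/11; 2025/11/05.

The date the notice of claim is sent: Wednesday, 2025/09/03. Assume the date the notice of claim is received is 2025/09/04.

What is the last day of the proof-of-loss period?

Adding 60 calendar days to 2025/09/03 gives 2025/11/02, which is the last day of the proof-of-loss period. That falls on a Sunday, so it rolls to the next business day, Monday, 2025/11/03.

2025/11/03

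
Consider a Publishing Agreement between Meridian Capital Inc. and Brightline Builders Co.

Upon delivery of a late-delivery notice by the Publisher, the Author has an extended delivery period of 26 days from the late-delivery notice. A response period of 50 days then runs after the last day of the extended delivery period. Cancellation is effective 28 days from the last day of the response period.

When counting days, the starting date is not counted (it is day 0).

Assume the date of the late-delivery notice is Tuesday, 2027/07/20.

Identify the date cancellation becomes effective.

Adding 26 calendar days to 2027/07/20 gives 2027/08/15, which is the last day of the extended delivery period.
Adding 50 calendar days to 2027/08/15 gives 2027/10/04, which is the last day of the response period.
Adding 28 calendar days to 2027/10/04 gives 2027/11/01, which is the date cancellation becomes effective.

2027/11/01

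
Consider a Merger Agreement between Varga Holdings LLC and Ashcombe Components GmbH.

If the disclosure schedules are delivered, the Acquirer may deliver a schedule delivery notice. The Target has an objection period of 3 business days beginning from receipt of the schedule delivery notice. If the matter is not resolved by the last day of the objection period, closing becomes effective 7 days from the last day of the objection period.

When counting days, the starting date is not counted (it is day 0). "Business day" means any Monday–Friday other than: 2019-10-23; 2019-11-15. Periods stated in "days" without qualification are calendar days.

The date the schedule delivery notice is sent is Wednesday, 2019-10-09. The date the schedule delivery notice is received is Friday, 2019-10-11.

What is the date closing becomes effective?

2019-10-23

The last day of the objection period: counting 3 business days from Friday, 2019-10-11 (Oct 14, Oct 15, Oct 16, skipping weekends) reaches Wednesday, 2019-10-16.
Adding 7 calendar days to 2019-10-16 gives 2019-10-23, which is the date closing becomes effective.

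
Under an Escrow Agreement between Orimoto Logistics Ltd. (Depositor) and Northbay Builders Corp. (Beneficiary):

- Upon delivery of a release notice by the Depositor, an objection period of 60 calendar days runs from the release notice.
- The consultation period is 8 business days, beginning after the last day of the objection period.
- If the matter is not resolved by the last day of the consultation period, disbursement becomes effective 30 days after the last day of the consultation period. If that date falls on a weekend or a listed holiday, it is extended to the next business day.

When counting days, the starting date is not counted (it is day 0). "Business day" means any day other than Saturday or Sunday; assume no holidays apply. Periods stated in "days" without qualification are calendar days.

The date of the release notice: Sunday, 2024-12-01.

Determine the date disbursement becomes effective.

2025-03-13

The last day of the objection period: 60 calendar days after 2024-12-01 is 2025-01-30.
The last day of the consultation period: counting 8 business days from Thursday, 2025-01-30 (Jan 31, Feb 3, Feb 4, Feb 5, Feb 6, Feb 7, Feb 10, Feb 11, skipping weekends) reaches Tuesday, 2025-02-11.
The date disbursement becomes effective: 2025-02-11 + 30 days = 2025-03-13. 2025-03-13 is a Thursday, so no roll-forward applies.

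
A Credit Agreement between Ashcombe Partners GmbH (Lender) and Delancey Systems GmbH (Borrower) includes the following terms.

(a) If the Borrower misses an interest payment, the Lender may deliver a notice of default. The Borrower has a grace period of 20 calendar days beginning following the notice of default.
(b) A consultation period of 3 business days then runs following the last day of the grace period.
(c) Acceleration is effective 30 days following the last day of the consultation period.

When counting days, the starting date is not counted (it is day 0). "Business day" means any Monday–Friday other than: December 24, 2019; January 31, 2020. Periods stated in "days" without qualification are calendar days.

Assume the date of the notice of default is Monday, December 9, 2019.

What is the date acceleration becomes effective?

January 31, 2020

Adding 20 calendar days to December 9, 2019 gives December 29, 2019, which is the last day of the grace period.
From Sunday, December 29, 2019, 3 business days (Dec 30, Dec 31, Jan 1, skipping weekends) brings us to Wednesday, January 1, 2020, which is the last day of the consultation period.
The date acceleration becomes effective: January 1, 2020 + 30 days = January 31, 2020.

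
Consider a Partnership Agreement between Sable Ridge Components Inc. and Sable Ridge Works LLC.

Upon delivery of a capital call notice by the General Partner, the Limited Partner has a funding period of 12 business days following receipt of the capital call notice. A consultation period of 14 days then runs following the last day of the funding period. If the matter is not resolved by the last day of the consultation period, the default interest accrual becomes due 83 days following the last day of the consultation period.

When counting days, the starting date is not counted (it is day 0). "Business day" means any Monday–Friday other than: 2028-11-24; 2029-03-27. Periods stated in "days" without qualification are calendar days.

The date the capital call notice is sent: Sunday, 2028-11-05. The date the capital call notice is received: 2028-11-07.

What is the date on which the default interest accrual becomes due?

2029-02-28

From Tuesday, 2028-11-07, 12 business days (Nov 8, Nov 9, Nov 10, Nov 13, …, Nov 21, Nov 22, Nov 23, skipping weekends) brings us to Thursday, 2028-11-23, which is the last day of the funding period.
Adding 14 calendar days to 2028-11-23 gives 2028-12-07, which is the last day of the consultation period.
The date on which the default interest accrual becomes due: 2028-12-07 + 83 days = 2029-02-28.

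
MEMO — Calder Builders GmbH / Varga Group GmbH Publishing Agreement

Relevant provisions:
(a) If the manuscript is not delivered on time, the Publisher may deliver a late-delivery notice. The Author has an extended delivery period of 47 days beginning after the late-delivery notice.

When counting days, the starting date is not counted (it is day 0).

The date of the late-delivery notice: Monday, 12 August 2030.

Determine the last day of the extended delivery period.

The last day of the extended delivery period: 12 August 2030 + 47 days = 28 September 2030.

28 September 2030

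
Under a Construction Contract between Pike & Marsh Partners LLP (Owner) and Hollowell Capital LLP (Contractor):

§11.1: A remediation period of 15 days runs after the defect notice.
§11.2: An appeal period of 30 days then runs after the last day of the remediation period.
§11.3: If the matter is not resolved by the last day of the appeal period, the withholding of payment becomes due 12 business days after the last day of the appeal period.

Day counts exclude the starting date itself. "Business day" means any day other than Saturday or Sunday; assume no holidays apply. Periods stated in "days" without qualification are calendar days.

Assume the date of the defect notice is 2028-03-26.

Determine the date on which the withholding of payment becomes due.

2028-05-26

Adding 15 calendar days to 2028-03-26 gives 2028-04-10, which is the last day of the remediation period.
The last day of the appeal period: 30 calendar days after 2028-04-10 is 2028-05-10.
The date on which the withholding of payment becomes due: counting 12 business days from Wednesday, 2028-05-10 (May 11, May 12, May 15, May 16, …, May 24, May 25, May 26, skipping weekends) reaches Friday, 2028-05-26.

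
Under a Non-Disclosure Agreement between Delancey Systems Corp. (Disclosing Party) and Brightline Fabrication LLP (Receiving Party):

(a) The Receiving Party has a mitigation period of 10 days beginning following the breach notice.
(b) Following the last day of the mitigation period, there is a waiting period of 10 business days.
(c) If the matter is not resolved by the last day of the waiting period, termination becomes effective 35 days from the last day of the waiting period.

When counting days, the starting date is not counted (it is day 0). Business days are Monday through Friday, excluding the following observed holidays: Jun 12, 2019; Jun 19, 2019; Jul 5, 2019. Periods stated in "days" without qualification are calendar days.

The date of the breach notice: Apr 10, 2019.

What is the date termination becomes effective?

Jun 7, 2019

The last day of the mitigation period: 10 calendar days after Apr 10, 2019 is Apr 20, 2019.
From Saturday, Apr 20, 2019, 10 business days (Apr 22, Apr 23, Apr 24, Apr 25, Apr 26, Apr 29, Apr 30, May 1, May 2, May 3, skipping weekends) brings us to Friday, May 3, 2019, which is the last day of the waiting period.
Adding 35 calendar days to May 3, 2019 gives Jun 7, 2019, which is the date termination becomes effective.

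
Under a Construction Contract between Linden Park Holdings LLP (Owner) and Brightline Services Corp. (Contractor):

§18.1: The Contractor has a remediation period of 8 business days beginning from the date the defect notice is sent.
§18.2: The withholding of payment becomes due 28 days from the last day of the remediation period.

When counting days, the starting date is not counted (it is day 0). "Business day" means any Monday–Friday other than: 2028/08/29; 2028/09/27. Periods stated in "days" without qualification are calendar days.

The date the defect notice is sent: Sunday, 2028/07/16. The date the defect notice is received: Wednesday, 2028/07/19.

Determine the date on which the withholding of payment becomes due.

2028/08/23

The last day of the remediation period: 8 business days after Sunday, 2028/07/16, skipping weekends — Jul 17, Jul 18, Jul 19, Jul 20, Jul 21, Jul 24, Jul 25, Jul 26 — lands on Wednesday, 2028/07/26.
The date on which the withholding of payment becomes due: 28 calendar days after 2028/07/26 is 2028/08/23.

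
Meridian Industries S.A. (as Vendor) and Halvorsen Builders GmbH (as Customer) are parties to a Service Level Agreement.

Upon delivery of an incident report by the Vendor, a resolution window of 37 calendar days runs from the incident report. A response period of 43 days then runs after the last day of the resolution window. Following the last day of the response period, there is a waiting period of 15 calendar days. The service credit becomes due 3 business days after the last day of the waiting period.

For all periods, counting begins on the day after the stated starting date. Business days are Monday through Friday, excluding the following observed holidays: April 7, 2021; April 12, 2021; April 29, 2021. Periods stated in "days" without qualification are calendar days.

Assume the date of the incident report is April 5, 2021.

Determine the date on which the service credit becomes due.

July 14, 2021

The last day of the resolution window: 37 calendar days after April 5, 2021 is May 12, 2021.
The last day of the response period: 43 calendar days after May 12, 2021 is June 24, 2021.
The last day of the waiting period: June 24, 2021 + 15 days = July 9, 2021.
The date on which the service credit becomes due: 3 business days after Friday, July 9, 2021, skipping weekends — Jul 12, Jul 13, Jul 14 — lands on Wednesday, July 14, 2021.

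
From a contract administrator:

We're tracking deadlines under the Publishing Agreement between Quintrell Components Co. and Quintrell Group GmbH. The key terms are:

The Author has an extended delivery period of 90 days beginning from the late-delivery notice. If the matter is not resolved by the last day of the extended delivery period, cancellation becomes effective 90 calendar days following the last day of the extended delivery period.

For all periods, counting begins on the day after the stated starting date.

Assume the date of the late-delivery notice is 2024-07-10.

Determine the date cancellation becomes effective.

2025-01-06

Adding 90 calendar days to 2024-07-10 gives 2024-10-08, which is the last day of the extended delivery period.
Adding 90 calendar days to 2024-10-08 gives 2025-01-06, which is the date cancellation becomes effective.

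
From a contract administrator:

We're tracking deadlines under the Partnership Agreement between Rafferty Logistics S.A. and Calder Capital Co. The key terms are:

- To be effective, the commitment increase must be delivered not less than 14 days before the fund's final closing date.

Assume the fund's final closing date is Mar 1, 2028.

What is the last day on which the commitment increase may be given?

Feb 16, 2028

Mar 1, 2028 minus 14 days is Feb 16, 2028.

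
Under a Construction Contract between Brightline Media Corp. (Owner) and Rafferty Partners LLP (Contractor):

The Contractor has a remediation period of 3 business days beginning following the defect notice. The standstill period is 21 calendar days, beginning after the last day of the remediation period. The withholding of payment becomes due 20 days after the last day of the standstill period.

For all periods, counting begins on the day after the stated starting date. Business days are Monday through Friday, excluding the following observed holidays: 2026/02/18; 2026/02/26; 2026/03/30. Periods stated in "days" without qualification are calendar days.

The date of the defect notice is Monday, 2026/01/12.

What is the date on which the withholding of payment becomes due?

2026/02/25

The last day of the remediation period: 3 business days after Monday, 2026/01/12, skipping weekends — Jan 13, Jan 14, Jan 15 — lands on Thursday, 2026/01/15.
The last day of the standstill period: 21 calendar days after 2026/01/15 is 2026/02/05.
The date on which the withholding of payment becomes due: 20 calendar days after 2026/02/05 is 2026/02/25.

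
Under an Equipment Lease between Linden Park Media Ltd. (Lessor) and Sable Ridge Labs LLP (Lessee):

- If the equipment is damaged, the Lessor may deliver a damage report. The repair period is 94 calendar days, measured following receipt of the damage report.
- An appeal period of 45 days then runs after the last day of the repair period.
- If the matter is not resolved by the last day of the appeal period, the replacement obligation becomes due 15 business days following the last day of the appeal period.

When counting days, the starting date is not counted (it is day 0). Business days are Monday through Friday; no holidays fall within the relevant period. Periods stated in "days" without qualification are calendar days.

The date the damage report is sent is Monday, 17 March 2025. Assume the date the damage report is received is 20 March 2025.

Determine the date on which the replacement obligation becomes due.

27 August 2025

Adding 94 calendar days to 20 March 2025 gives 22 June 2025, which is the last day of the repair period.
The last day of the appeal period: 45 calendar days after 22 June 2025 is 6 August 2025.
The date on which the replacement obligation becomes due: counting 15 business days from Wednesday, 6 August 2025 (Aug 7, Aug 8, Aug 11, Aug 12, …, Aug 25, Aug 26, Aug 27, skipping weekends) reaches Wednesday, 27 August 2025.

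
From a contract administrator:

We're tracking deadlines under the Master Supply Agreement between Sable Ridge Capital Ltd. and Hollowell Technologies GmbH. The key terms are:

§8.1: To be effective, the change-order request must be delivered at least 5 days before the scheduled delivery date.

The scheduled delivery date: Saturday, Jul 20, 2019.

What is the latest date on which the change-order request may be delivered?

Jul 15, 2019

Counting back 5 calendar days from Jul 20, 2019 gives Jul 15, 2019.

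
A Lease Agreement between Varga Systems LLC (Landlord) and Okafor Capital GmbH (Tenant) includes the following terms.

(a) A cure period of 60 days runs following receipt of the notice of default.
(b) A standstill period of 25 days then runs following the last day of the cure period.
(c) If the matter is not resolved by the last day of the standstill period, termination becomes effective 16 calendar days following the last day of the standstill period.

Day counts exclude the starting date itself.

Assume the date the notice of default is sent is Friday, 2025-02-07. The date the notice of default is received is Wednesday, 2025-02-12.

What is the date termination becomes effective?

Adding 60 calendar days to 2025-02-12 gives 2025-04-13, which is the last day of the cure period.
The last day of the standstill period: 25 calendar days after 2025-04-13 is 2025-05-08.
Adding 16 calendar days to 2025-05-08 gives 2025-05-24, which is the date termination becomes effective.

2025-05-24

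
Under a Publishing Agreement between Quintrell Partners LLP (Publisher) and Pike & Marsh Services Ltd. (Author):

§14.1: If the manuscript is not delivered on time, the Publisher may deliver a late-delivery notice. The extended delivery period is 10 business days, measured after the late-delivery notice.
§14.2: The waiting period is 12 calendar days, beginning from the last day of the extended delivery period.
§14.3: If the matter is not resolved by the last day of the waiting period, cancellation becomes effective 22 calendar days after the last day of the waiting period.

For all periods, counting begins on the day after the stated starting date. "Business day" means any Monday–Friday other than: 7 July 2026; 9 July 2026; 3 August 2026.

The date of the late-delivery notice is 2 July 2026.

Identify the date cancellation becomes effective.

23 August 2026

The last day of the extended delivery period: counting 10 business days from Thursday, 2 July 2026 (Jul 3, Jul 6, Jul 8, Jul 10, Jul 13, Jul 14, Jul 15, Jul 16, Jul 17, Jul 20, skipping weekends and the listed holidays on Jul 7, Jul 9) reaches Monday, 20 July 2026.
Adding 12 calendar days to 20 July 2026 gives 1 August 2026, which is the last day of the waiting period.
The date cancellation becomes effective: 1 August 2026 + 22 days = 23 August 2026.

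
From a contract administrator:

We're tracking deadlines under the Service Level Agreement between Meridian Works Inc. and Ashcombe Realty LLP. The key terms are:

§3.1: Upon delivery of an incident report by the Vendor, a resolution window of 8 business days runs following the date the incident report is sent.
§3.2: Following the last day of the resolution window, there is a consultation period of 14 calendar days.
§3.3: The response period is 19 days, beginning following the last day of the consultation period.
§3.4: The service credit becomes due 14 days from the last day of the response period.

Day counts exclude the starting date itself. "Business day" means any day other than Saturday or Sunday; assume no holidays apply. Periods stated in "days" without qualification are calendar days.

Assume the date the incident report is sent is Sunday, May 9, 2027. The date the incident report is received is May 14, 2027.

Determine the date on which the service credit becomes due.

From Sunday, May 9, 2027, 8 business days (May 10, May 11, May 12, May 13, May 14, May 17, May 18, May 19, skipping weekends) brings us to Wednesday, May 19, 2027, which is the last day of the resolution window.
Adding 14 calendar days to May 19, 2027 gives June 2, 2027, which is the last day of the consultation period.
Adding 19 calendar days to June 2, 2027 gives June 21, 2027, which is the last day of the response period.
Adding 14 calendar days to June 21, 2027 gives July 5, 2027, which is the date on which the service credit becomes due.

July 5, 2027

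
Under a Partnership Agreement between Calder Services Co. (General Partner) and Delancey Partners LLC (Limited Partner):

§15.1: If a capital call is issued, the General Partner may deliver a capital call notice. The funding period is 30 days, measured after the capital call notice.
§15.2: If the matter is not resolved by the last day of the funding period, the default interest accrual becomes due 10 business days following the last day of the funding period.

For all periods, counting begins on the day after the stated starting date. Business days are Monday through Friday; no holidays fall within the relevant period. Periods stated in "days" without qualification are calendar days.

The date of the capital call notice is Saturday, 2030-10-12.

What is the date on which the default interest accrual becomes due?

2030-11-25

The last day of the funding period: 30 calendar days after 2030-10-12 is 2030-11-11.
The date on which the default interest accrual becomes due: counting 10 business days from Monday, 2030-11-11 (Nov 12, Nov 13, Nov 14, Nov 15, Nov 18, Nov 19, Nov 20, Nov 21, Nov 22, Nov 25, skipping weekends) reaches Monday, 2030-11-25.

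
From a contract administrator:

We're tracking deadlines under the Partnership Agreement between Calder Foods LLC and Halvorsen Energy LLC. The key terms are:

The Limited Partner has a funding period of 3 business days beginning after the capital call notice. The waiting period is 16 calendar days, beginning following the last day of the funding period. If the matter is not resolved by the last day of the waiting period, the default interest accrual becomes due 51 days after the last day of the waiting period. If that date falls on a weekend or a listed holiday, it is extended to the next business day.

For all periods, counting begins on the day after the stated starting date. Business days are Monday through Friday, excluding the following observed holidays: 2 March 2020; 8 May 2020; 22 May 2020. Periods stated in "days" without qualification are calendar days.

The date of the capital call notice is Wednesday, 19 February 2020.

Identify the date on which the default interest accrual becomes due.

The last day of the funding period: counting 3 business days from Wednesday, 19 February 2020 (Feb 20, Feb 21, Feb 24, skipping weekends) reaches Monday, 24 February 2020.
The last day of the waiting period: 24 February 2020 + 16 days = 11 March 2020.
The date on which the default interest accrual becomes due: 11 March 2020 + 51 days = 1 May 2020. 1 May 2020 is a Friday and is not a listed holiday, so no roll-forward applies.

1 May 2020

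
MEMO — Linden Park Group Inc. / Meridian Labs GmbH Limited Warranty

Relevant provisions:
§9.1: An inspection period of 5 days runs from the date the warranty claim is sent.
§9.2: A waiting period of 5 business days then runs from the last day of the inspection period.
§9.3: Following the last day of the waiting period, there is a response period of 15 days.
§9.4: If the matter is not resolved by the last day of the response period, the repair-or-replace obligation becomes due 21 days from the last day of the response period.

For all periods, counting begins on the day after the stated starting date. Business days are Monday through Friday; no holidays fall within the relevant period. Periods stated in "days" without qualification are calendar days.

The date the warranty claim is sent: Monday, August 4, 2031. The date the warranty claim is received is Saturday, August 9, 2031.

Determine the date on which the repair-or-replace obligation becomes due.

September 20, 2031

The last day of the inspection period: August 4, 2031 + 5 days = August 9, 2031.
The last day of the waiting period: counting 5 business days from Saturday, August 9, 2031 (Aug 11, Aug 12, Aug 13, Aug 14, Aug 15, skipping weekends) reaches Friday, August 15, 2031.
Adding 15 calendar days to August 15, 2031 gives August 30, 2031, which is the last day of the response period.
Adding 21 calendar days to August 30, 2031 gives September 20, 2031, which is the date on which the repair-or-replace obligation becomes due.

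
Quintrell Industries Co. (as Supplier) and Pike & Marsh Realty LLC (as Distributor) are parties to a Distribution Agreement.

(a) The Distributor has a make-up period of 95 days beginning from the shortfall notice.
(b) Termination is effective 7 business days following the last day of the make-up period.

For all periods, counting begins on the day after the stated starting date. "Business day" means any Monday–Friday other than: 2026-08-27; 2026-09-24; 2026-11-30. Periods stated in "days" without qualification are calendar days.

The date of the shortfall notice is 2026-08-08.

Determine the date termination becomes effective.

Adding 95 calendar days to 2026-08-08 gives 2026-11-11, which is the last day of the make-up period.
The date termination becomes effective: counting 7 business days from Wednesday, 2026-11-11 (Nov 12, Nov 13, Nov 16, Nov 17, Nov 18, Nov 19, Nov 20, skipping weekends) reaches Friday, 2026-11-20.

2026-11-20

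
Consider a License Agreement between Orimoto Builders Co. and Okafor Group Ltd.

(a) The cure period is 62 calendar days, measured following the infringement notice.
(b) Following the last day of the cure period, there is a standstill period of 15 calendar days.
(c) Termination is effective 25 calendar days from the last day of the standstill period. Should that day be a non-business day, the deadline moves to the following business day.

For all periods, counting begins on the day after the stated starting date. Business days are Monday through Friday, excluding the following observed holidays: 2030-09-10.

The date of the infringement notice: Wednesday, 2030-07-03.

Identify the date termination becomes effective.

The last day of the cure period: 62 calendar days after 2030-07-03 is 2030-09-03.
The last day of the standstill period: 15 calendar days after 2030-09-03 is 2030-09-18.
The date termination becomes effective: 25 calendar days after 2030-09-18 is 2030-10-13. That falls on a Sunday, so it rolls to the next business day, Monday, 2030-10-14.

2030-10-14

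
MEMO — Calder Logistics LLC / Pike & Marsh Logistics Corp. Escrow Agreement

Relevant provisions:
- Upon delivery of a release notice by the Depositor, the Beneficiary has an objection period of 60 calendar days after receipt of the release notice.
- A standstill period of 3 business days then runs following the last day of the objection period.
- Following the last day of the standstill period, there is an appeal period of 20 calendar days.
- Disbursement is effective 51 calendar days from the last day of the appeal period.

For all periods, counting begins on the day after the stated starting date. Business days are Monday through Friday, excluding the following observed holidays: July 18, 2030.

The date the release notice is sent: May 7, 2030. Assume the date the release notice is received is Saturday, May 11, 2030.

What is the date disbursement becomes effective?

September 24, 2030

The last day of the objection period: May 11, 2030 + 60 days = July 10, 2030.
From Wednesday, July 10, 2030, 3 business days (Jul 11, Jul 12, Jul 15, skipping weekends) brings us to Monday, July 15, 2030, which is the last day of the standstill period.
The last day of the appeal period: July 15, 2030 + 20 days = August 4, 2030.
Adding 51 calendar days to August 4, 2030 gives September 24, 2030, which is the date disbursement becomes effective.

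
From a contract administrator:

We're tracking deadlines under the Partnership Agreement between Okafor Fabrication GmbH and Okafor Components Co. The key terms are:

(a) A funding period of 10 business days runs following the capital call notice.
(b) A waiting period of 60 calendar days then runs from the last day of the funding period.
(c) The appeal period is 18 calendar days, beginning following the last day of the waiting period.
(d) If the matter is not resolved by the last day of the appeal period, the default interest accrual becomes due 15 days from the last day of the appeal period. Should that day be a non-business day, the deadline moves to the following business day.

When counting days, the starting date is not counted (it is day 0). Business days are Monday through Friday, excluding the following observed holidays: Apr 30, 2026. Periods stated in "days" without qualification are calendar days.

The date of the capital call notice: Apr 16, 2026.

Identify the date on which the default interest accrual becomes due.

Aug 3, 2026

The last day of the funding period: counting 10 business days from Thursday, Apr 16, 2026 (Apr 17, Apr 20, Apr 21, Apr 22, Apr 23, Apr 24, Apr 27, Apr 28, Apr 29, May 1, skipping weekends and the listed holiday on Apr 30) reaches Friday, May 1, 2026.
The last day of the waiting period: 60 calendar days after May 1, 2026 is Jun 30, 2026.
The last day of the appeal period: Jun 30, 2026 + 18 days = Jul 18, 2026.
The date on which the default interest accrual becomes due: Jul 18, 2026 + 15 days = Aug 2, 2026. That falls on a Sunday, so it rolls to the next business day, Monday, Aug 3, 2026.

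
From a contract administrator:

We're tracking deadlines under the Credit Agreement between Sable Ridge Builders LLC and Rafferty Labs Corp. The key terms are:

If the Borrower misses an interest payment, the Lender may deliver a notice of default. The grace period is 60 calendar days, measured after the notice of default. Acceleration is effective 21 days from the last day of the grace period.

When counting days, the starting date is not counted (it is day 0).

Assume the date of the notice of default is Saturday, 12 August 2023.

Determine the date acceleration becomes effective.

The last day of the grace period: 12 August 2023 + 60 days = 11 October 2023.
The date acceleration becomes effective: 11 October 2023 + 21 days = 1 November 2023.

1 November 2023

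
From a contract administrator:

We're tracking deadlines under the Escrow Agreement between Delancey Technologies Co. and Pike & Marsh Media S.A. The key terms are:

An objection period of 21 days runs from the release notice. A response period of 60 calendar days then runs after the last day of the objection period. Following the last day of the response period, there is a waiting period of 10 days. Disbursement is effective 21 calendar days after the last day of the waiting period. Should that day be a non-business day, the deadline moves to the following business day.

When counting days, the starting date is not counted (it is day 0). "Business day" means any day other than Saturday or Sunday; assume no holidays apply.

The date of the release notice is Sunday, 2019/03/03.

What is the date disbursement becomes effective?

The last day of the objection period: 2019/03/03 + 21 days = 2019/03/24.
The last day of the response period: 60 calendar days after 2019/03/24 is 2019/05/23.
The last day of the waiting period: 10 calendar days after 2019/05/23 is 2019/06/02.
The date disbursement becomes effective: 21 calendar days after 2019/06/02 is 2019/06/23. That falls on a Sunday, so it rolls to the next business day, Monday, 2019/06/24.

2019/06/24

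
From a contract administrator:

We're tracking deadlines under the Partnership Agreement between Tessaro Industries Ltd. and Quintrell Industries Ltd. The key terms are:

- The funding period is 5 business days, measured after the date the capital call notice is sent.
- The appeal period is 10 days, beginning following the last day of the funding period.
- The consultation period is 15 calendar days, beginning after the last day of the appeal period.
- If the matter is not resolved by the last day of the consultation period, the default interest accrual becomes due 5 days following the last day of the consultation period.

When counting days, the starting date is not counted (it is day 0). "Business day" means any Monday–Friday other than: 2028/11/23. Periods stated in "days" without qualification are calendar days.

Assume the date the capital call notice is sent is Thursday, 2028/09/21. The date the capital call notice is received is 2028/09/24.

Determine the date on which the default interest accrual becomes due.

2028/10/28

From Thursday, 2028/09/21, 5 business days (Sep 22, Sep 25, Sep 26, Sep 27, Sep 28, skipping weekends) brings us to Thursday, 2028/09/28, which is the last day of the funding period.
Adding 10 calendar days to 2028/09/28 gives 2028/10/08, which is the last day of the appeal period.
The last day of the consultation period: 15 calendar days after 2028/10/08 is 2028/10/23.
Adding 5 calendar days to 2028/10/23 gives 2028/10/28, which is the date on which the default interest accrual becomes due.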